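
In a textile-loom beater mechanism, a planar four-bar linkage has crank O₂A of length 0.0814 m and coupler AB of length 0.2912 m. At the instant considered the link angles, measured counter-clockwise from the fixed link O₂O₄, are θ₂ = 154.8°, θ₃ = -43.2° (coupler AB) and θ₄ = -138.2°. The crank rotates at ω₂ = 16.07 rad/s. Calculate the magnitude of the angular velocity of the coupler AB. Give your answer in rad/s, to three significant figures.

ω₂ = 16.07 rad/s
Differentiating the loop-closure r₂e^{iθ₂}+r₃e^{iθ₃}=r₁+r₄e^{iθ₄} gives r₂ω₂e^{iθ₂}+r₃ω₃e^{iθ₃}=r₄ω₄e^{iθ₄}.
Eliminating the other unknown: ω₃ = r₂ω₂ sin(θ₄−θ₂) / [r₃ sin(θ₃−θ₄)].
Numerator sine = +0.92050; denominator sine = +0.99619.
Result = 0.0814·16.07·(+0.92050) / (0.2912·(+0.99619)) = +4.1508 rad/s; magnitude 4.1508 rad/s.

4.15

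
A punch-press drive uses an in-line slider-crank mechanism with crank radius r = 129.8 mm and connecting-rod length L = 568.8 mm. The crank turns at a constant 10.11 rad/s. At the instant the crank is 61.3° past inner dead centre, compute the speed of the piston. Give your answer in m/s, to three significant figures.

1.28

ω = 10.11 rad/s
For an in-line slider-crank, x = r cosθ + √(L² − r² sin²θ), so v = −rω sinθ·[1 + r cosθ/√(L² − r² sin²θ)].
With r = 0.1298 m, L = 0.5688 m, θ = 61.3°: √(L² − r² sin²θ) = 0.55729 m.
v = −0.1298·10.11·0.87715·[1 + 0.1298·0.48022/0.55729] = -1.2798 m/s.
|v| = 1.2798 m/s.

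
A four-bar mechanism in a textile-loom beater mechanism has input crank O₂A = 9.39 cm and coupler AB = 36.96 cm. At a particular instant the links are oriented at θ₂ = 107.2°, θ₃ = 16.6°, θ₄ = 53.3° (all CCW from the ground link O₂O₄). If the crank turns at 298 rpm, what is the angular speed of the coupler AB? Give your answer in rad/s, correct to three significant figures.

ω₂ = 31.21 rad/s (from 298 rpm).
Differentiating the loop-closure r₂e^{iθ₂}+r₃e^{iθ₃}=r₁+r₄e^{iθ₄} gives r₂ω₂e^{iθ₂}+r₃ω₃e^{iθ₃}=r₄ω₄e^{iθ₄}.
Eliminating the other unknown: ω₃ = r₂ω₂ sin(θ₄−θ₂) / [r₃ sin(θ₃−θ₄)].
Numerator sine = -0.80799; denominator sine = -0.59763.
Result = 0.0939·31.21·(-0.80799) / (0.3696·(-0.59763)) = +10.719 rad/s; magnitude 10.719 rad/s.

10.7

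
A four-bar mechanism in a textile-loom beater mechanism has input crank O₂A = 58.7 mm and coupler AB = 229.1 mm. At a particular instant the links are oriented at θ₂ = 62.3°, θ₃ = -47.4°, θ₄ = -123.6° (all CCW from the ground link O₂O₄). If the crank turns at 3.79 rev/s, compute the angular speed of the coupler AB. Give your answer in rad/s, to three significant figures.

ω₂ = 23.81 rad/s (from 3.79 rev/s).
Differentiating the loop-closure r₂e^{iθ₂}+r₃e^{iθ₃}=r₁+r₄e^{iθ₄} gives r₂ω₂e^{iθ₂}+r₃ω₃e^{iθ₃}=r₄ω₄e^{iθ₄}.
Eliminating the other unknown: ω₃ = r₂ω₂ sin(θ₄−θ₂) / [r₃ sin(θ₃−θ₄)].
Numerator sine = +0.10279; denominator sine = +0.97113.
Result = 0.0587·23.81·(+0.10279) / (0.2291·(+0.97113)) = +0.64582 rad/s; magnitude 0.64582 rad/s.

0.646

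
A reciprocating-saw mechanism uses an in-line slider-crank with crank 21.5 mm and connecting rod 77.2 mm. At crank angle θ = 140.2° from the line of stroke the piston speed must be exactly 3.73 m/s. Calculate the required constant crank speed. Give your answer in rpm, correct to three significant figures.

For an in-line slider-crank, |v_piston| = rω|sinθ|·[1 + r cosθ/√(L² − r² sin²θ)].
With r = 0.0215 m, L = 0.0772 m, θ = 140.2°: the bracketed kinematic factor |dx/dθ| = 0.01077 m.
ω = v/|dx/dθ| = 3.73/0.01077 = 346.34 rad/s.
N = 60ω/(2π) = 3307.3 rpm.

3310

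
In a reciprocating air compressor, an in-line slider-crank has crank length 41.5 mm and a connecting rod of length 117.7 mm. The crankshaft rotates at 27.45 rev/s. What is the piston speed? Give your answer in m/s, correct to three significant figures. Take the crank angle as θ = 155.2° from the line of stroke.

2.03

ω = 2π·27.4 = 172.5 rad/s
For an in-line slider-crank, x = r cosθ + √(L² − r² sin²θ), so v = −rω sinθ·[1 + r cosθ/√(L² − r² sin²θ)].
With r = 0.0415 m, L = 0.1177 m, θ = 155.2°: √(L² − r² sin²θ) = 0.11641 m.
v = −0.0415·172.5·0.41945·[1 + 0.0415·-0.90778/0.11641] = -2.0306 m/s.
|v| = 2.0306 m/s.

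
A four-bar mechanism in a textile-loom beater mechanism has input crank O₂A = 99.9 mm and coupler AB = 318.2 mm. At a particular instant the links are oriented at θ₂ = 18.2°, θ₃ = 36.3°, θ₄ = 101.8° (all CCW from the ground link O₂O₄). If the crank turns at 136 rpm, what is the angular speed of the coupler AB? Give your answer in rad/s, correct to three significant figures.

ω₂ = 14.24 rad/s (from 136 rpm).
Differentiating the loop-closure r₂e^{iθ₂}+r₃e^{iθ₃}=r₁+r₄e^{iθ₄} gives r₂ω₂e^{iθ₂}+r₃ω₃e^{iθ₃}=r₄ω₄e^{iθ₄}.
Eliminating the other unknown: ω₃ = r₂ω₂ sin(θ₄−θ₂) / [r₃ sin(θ₃−θ₄)].
Numerator sine = +0.99377; denominator sine = -0.90996.
Result = 0.0999·14.24·(+0.99377) / (0.3182·(-0.90996)) = -4.8831 rad/s; magnitude 4.8831 rad/s.

4.88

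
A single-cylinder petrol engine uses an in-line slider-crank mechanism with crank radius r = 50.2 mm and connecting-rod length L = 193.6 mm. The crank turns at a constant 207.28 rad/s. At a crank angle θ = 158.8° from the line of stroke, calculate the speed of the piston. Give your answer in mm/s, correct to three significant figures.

ω = 207.3 rad/s
For an in-line slider-crank, x = r cosθ + √(L² − r² sin²θ), so v = −rω sinθ·[1 + r cosθ/√(L² − r² sin²θ)].
With r = 0.0502 m, L = 0.1936 m, θ = 158.8°: √(L² − r² sin²θ) = 0.19275 m.
v = −0.0502·207.3·0.36162·[1 + 0.0502·-0.93232/0.19275] = -2.8492 m/s.
|v| = 2.8492 m/s = 2849.2 mm/s.

2850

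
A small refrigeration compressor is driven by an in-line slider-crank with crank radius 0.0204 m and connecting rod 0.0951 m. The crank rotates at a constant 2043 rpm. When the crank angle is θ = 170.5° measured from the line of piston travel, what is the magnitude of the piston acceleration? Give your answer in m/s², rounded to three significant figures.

731

ω = 2π·2043/60 = 213.9 rad/s
x(θ) = r cosθ + √(L² − r² sin²θ); with ω constant, a = ω²·d²x/dθ².
d²x/dθ² = −r cosθ − r²(cos2θ)/√u − r⁴ sin²2θ/(4u^{3/2}),  u = L² − r² sin²θ = 0.00903267 m².
Substituting r = 0.0204 m, L = 0.0951 m, θ = 170.5°: d²x/dθ² = +0.015975 m.
a = ω²·d²x/dθ² = (213.9)²·(+0.015975) = +731.18 m/s²;  |a| = 731.18 m/s².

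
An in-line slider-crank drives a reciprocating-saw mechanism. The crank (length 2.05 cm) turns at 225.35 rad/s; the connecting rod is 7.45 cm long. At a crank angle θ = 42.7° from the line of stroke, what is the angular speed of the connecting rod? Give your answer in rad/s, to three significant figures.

ω = 225.3 rad/s
The rod makes angle φ with the slider axis where L sinφ = r sinθ; differentiating, L cosφ·φ̇ = r ω cosθ.
L cosφ = √(L² − r² sin²θ) = 0.073191 m.
|ω_rod| = r ω |cosθ| / √(L² − r² sin²θ) = 0.0205·225.3·0.73491/0.073191 = 46.386 rad/s.

46.4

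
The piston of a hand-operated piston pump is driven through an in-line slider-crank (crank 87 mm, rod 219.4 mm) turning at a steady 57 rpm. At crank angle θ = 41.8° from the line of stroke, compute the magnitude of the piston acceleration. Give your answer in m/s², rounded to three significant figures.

2.51

ω = 2π·57/60 = 5.969 rad/s
x(θ) = r cosθ + √(L² − r² sin²θ); with ω constant, a = ω²·d²x/dθ².
d²x/dθ² = −r cosθ − r²(cos2θ)/√u − r⁴ sin²2θ/(4u^{3/2}),  u = L² − r² sin²θ = 0.0447737 m².
Substituting r = 0.087 m, L = 0.2194 m, θ = 41.8°: d²x/dθ² = -0.070337 m.
a = ω²·d²x/dθ² = (5.969)²·(-0.070337) = -2.506 m/s²;  |a| = 2.506 m/s².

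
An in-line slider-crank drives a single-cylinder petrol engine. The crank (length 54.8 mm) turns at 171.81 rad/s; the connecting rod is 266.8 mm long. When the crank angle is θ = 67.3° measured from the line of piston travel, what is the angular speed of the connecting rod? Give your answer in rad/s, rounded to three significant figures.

ω = 171.8 rad/s
The rod makes angle φ with the slider axis where L sinφ = r sinθ; differentiating, L cosφ·φ̇ = r ω cosθ.
L cosφ = √(L² − r² sin²θ) = 0.26197 m.
|ω_rod| = r ω |cosθ| / √(L² − r² sin²θ) = 0.0548·171.8·0.38591/0.26197 = 13.87 rad/s.

13.9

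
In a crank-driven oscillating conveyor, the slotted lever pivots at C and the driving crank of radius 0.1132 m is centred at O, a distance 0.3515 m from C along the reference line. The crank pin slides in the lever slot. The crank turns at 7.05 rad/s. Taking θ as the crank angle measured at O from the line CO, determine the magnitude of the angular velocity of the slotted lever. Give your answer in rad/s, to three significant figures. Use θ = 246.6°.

ω = 7.05 rad/s
Crank pin A relative to C: A = (d + r cosθ, r sinθ); lever angle φ = atan2(r sinθ, d + r cosθ).
Differentiating tanφ: φ̇ = rω(d cosθ + r)/(d² + r² + 2dr cosθ).
d² + r² + 2dr cosθ = |CA|² = 0.104762 m²;  d cosθ + r = -0.026397 m.
|ω_lever| = |0.1132·7.05·-0.026397| / 0.104762 = 0.20109 rad/s.

0.201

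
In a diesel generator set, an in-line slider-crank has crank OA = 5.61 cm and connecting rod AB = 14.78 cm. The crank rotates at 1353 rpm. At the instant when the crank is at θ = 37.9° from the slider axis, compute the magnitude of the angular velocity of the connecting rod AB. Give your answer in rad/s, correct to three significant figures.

ω = 141.7 rad/s (converted from 1353 rpm).
The rod makes angle φ with the slider axis where L sinφ = r sinθ; differentiating, L cosφ·φ̇ = r ω cosθ.
L cosφ = √(L² − r² sin²θ) = 0.14373 m.
|ω_rod| = r ω |cosθ| / √(L² − r² sin²θ) = 0.0561·141.7·0.78908/0.14373 = 43.639 rad/s.

43.6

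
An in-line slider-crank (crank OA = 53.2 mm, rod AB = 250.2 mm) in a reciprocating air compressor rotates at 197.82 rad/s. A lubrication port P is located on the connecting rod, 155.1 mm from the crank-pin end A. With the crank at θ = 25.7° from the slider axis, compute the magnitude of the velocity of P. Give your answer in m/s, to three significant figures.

ω = 197.8 rad/s.  Crank-pin speed |V_A| = rω = 10.524 m/s, perpendicular to OA.
Rod angle: sinφ = −(r/L) sinθ ⇒ φ = -5.291°; ω_rod = −rω cosθ/√(L²−r²sin²θ) = -38.064 rad/s.
V_P = V_A + ω_rod × AP, with AP = 0.1551 m along the rod.
Components: V_Px = −rω sinθ − a·ω_rod·sinφ = -5.1082 m/s;  V_Py = rω cosθ + a·ω_rod·cosφ = +3.6044 m/s.
|V_P| = √(V_Px² + V_Py²) = 6.2519 m/s.

6.25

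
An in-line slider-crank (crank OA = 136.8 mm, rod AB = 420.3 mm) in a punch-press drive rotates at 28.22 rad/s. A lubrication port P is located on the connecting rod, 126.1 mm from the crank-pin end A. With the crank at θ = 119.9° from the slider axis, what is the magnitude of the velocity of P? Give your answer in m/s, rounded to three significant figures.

ω = 28.22 rad/s.  Crank-pin speed |V_A| = rω = 3.8605 m/s, perpendicular to OA.
Rod angle: sinφ = −(r/L) sinθ ⇒ φ = -16.389°; ω_rod = −rω cosθ/√(L²−r²sin²θ) = +4.7726 rad/s.
V_P = V_A + ω_rod × AP, with AP = 0.1261 m along the rod.
Components: V_Px = −rω sinθ − a·ω_rod·sinφ = -3.1768 m/s;  V_Py = rω cosθ + a·ω_rod·cosφ = -1.347 m/s.
|V_P| = √(V_Px² + V_Py²) = 3.4506 m/s.

3.45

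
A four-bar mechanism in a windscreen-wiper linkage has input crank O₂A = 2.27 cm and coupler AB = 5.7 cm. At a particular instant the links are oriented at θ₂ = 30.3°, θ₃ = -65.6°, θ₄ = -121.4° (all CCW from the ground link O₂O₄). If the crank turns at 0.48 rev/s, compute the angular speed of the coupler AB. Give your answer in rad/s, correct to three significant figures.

0.688

ω₂ = 3.016 rad/s (from 0.48 rev/s).
Differentiating the loop-closure r₂e^{iθ₂}+r₃e^{iθ₃}=r₁+r₄e^{iθ₄} gives r₂ω₂e^{iθ₂}+r₃ω₃e^{iθ₃}=r₄ω₄e^{iθ₄}.
Eliminating the other unknown: ω₃ = r₂ω₂ sin(θ₄−θ₂) / [r₃ sin(θ₃−θ₄)].
Numerator sine = -0.47409; denominator sine = +0.82708.
Result = 0.0227·3.016·(-0.47409) / (0.057·(+0.82708)) = -0.68847 rad/s; magnitude 0.68847 rad/s.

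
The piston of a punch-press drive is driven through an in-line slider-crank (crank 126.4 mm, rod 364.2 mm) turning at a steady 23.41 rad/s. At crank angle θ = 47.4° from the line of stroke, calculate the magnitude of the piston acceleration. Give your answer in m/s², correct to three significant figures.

ω = 23.41 rad/s
x(θ) = r cosθ + √(L² − r² sin²θ); with ω constant, a = ω²·d²x/dθ².
d²x/dθ² = −r cosθ − r²(cos2θ)/√u − r⁴ sin²2θ/(4u^{3/2}),  u = L² − r² sin²θ = 0.123985 m².
Substituting r = 0.1264 m, L = 0.3642 m, θ = 47.4°: d²x/dθ² = -0.083212 m.
a = ω²·d²x/dθ² = (23.41)²·(-0.083212) = -45.602 m/s²;  |a| = 45.602 m/s².

45.6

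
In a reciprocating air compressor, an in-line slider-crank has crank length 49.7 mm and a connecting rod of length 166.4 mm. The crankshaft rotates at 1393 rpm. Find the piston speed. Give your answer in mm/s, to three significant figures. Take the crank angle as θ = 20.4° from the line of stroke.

ω = 2π·1393/60 = 145.9 rad/s
For an in-line slider-crank, x = r cosθ + √(L² − r² sin²θ), so v = −rω sinθ·[1 + r cosθ/√(L² − r² sin²θ)].
With r = 0.0497 m, L = 0.1664 m, θ = 20.4°: √(L² − r² sin²θ) = 0.1655 m.
v = −0.0497·145.9·0.34857·[1 + 0.0497·0.93728/0.1655] = -3.2385 m/s.
|v| = 3.2385 m/s = 3238.5 mm/s.

3240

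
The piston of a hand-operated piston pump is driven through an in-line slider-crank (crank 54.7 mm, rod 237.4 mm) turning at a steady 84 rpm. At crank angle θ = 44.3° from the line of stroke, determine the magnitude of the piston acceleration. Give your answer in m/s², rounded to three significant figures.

3.07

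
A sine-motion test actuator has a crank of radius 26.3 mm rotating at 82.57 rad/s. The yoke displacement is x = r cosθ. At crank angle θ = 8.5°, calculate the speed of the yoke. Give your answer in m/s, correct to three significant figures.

0.321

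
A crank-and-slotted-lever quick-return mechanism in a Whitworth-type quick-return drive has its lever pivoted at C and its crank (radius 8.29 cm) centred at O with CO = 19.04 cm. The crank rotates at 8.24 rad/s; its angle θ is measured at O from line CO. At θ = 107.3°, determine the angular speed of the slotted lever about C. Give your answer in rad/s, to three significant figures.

0.532

ω = 8.24 rad/s
Crank pin A relative to C: A = (d + r cosθ, r sinθ); lever angle φ = atan2(r sinθ, d + r cosθ).
Differentiating tanφ: φ̇ = rω(d cosθ + r)/(d² + r² + 2dr cosθ).
d² + r² + 2dr cosθ = |CA|² = 0.0337369 m²;  d cosθ + r = +0.02628 m.
|ω_lever| = |0.0829·8.24·+0.02628| / 0.0337369 = 0.53211 rad/s.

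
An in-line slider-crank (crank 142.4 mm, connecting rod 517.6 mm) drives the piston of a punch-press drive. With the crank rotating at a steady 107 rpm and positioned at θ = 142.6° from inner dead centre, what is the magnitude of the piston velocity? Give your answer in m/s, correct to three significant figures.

0.754

ω = 2π·107/60 = 11.21 rad/s
For an in-line slider-crank, x = r cosθ + √(L² − r² sin²θ), so v = −rω sinθ·[1 + r cosθ/√(L² − r² sin²θ)].
With r = 0.1424 m, L = 0.5176 m, θ = 142.6°: √(L² − r² sin²θ) = 0.51032 m.
v = −0.1424·11.21·0.60738·[1 + 0.1424·-0.79441/0.51032] = -0.7543 m/s.
|v| = 0.7543 m/s.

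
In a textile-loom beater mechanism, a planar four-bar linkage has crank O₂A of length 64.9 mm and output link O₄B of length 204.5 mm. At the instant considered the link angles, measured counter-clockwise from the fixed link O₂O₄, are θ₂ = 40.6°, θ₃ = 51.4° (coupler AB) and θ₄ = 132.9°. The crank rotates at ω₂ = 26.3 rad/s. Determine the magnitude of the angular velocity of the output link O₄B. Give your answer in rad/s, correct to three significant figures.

1.58

ω₂ = 26.3 rad/s
Differentiating the loop-closure r₂e^{iθ₂}+r₃e^{iθ₃}=r₁+r₄e^{iθ₄} gives r₂ω₂e^{iθ₂}+r₃ω₃e^{iθ₃}=r₄ω₄e^{iθ₄}.
Eliminating the other unknown: ω₄ = r₂ω₂ sin(θ₂−θ₃) / [r₄ sin(θ₄−θ₃)].
Numerator sine = -0.18738; denominator sine = +0.98902.
Result = 0.0649·26.3·(-0.18738) / (0.2045·(+0.98902)) = -1.5814 rad/s; magnitude 1.5814 rad/s.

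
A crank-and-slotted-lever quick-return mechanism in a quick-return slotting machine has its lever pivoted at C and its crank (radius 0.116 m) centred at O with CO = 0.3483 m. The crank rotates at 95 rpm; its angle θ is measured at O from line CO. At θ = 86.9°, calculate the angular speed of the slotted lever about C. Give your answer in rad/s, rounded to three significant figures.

ω = 9.948 rad/s (from 95 rpm).
Crank pin A relative to C: A = (d + r cosθ, r sinθ); lever angle φ = atan2(r sinθ, d + r cosθ).
Differentiating tanφ: φ̇ = rω(d cosθ + r)/(d² + r² + 2dr cosθ).
d² + r² + 2dr cosθ = |CA|² = 0.139139 m²;  d cosθ + r = +0.13484 m.
|ω_lever| = |0.116·9.948·+0.13484| / 0.139139 = 1.1183 rad/s.

1.12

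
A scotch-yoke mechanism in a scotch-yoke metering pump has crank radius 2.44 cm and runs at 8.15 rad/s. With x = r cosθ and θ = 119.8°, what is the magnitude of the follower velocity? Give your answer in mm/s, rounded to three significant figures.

173

ω = 8.15 rad/s
x = r cosθ ⇒ ẋ = −rω sinθ.
|v| = rω|sinθ| = 0.0244·8.15·|sin 119.8°| = 0.17256 m/s = 172.56 mm/s.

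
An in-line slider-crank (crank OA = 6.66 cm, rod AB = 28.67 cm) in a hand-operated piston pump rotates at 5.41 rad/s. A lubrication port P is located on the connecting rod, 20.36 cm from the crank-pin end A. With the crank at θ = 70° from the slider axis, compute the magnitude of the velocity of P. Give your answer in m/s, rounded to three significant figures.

ω = 5.41 rad/s.  Crank-pin speed |V_A| = rω = 0.36031 m/s, perpendicular to OA.
Rod angle: sinφ = −(r/L) sinθ ⇒ φ = -12.609°; ω_rod = −rω cosθ/√(L²−r²sin²θ) = -0.44045 rad/s.
V_P = V_A + ω_rod × AP, with AP = 0.2036 m along the rod.
Components: V_Px = −rω sinθ − a·ω_rod·sinφ = -0.35815 m/s;  V_Py = rω cosθ + a·ω_rod·cosφ = +0.035719 m/s.
|V_P| = √(V_Px² + V_Py²) = 0.35993 m/s.

0.360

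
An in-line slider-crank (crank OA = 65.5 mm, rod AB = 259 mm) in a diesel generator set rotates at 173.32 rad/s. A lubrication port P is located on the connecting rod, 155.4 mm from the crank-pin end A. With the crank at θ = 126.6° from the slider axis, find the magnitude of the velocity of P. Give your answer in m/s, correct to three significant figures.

ω = 173.3 rad/s.  Crank-pin speed |V_A| = rω = 11.352 m/s, perpendicular to OA.
Rod angle: sinφ = −(r/L) sinθ ⇒ φ = -11.714°; ω_rod = −rω cosθ/√(L²−r²sin²θ) = +26.69 rad/s.
V_P = V_A + ω_rod × AP, with AP = 0.1554 m along the rod.
Components: V_Px = −rω sinθ − a·ω_rod·sinφ = -8.2719 m/s;  V_Py = rω cosθ + a·ω_rod·cosφ = -2.7074 m/s.
|V_P| = √(V_Px² + V_Py²) = 8.7037 m/s.

8.70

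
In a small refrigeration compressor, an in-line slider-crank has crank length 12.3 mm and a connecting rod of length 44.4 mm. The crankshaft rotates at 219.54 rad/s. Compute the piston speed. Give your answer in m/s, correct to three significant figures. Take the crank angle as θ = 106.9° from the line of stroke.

ω = 219.5 rad/s
For an in-line slider-crank, x = r cosθ + √(L² − r² sin²θ), so v = −rω sinθ·[1 + r cosθ/√(L² − r² sin²θ)].
With r = 0.0123 m, L = 0.0444 m, θ = 106.9°: √(L² − r² sin²θ) = 0.042812 m.
v = −0.0123·219.5·0.95681·[1 + 0.0123·-0.29070/0.042812] = -2.3679 m/s.
|v| = 2.3679 m/s.

2.37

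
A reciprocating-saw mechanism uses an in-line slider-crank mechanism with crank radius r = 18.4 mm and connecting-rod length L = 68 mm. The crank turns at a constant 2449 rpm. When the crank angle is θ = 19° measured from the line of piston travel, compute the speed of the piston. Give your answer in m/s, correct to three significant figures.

ω = 2π·2449/60 = 256.5 rad/s
For an in-line slider-crank, x = r cosθ + √(L² − r² sin²θ), so v = −rω sinθ·[1 + r cosθ/√(L² − r² sin²θ)].
With r = 0.0184 m, L = 0.068 m, θ = 19°: √(L² − r² sin²θ) = 0.067736 m.
v = −0.0184·256.5·0.32557·[1 + 0.0184·0.94552/0.067736] = -1.9309 m/s.
|v| = 1.9309 m/s.

1.93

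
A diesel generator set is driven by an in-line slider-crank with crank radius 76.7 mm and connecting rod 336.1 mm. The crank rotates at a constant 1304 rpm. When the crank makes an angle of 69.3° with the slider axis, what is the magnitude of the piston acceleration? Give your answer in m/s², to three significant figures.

257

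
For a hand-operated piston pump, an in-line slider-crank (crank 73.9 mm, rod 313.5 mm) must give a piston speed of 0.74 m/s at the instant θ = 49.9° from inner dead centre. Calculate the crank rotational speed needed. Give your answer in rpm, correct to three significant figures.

For an in-line slider-crank, |v_piston| = rω|sinθ|·[1 + r cosθ/√(L² − r² sin²θ)].
With r = 0.0739 m, L = 0.3135 m, θ = 49.9°: the bracketed kinematic factor |dx/dθ| = 0.065254 m.
ω = v/|dx/dθ| = 0.74/0.065254 = 11.34 rad/s.
N = 60ω/(2π) = 108.29 rpm.

108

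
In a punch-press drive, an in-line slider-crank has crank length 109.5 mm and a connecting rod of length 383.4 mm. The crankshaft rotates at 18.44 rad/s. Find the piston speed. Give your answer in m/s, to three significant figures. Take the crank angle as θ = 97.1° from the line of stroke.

1.93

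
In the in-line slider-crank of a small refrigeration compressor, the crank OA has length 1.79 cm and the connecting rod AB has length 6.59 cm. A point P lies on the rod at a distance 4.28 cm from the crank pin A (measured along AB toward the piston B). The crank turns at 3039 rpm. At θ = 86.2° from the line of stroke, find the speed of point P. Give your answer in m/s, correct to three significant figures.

ω = 318.2 rad/s.  Crank-pin speed |V_A| = rω = 5.6966 m/s, perpendicular to OA.
Rod angle: sinφ = −(r/L) sinθ ⇒ φ = -15.725°; ω_rod = −rω cosθ/√(L²−r²sin²θ) = -5.9516 rad/s.
V_P = V_A + ω_rod × AP, with AP = 0.0428 m along the rod.
Components: V_Px = −rω sinθ − a·ω_rod·sinφ = -5.7531 m/s;  V_Py = rω cosθ + a·ω_rod·cosφ = +0.13234 m/s.
|V_P| = √(V_Px² + V_Py²) = 5.7546 m/s.

5.75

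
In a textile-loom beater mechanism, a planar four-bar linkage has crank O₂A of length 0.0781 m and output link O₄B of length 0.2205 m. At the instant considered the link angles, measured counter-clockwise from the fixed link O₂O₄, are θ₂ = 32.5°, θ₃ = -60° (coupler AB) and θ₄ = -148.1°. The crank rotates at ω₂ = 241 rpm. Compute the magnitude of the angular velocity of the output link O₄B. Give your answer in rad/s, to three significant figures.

ω₂ = 25.24 rad/s (from 241 rpm).
Differentiating the loop-closure r₂e^{iθ₂}+r₃e^{iθ₃}=r₁+r₄e^{iθ₄} gives r₂ω₂e^{iθ₂}+r₃ω₃e^{iθ₃}=r₄ω₄e^{iθ₄}.
Eliminating the other unknown: ω₄ = r₂ω₂ sin(θ₂−θ₃) / [r₄ sin(θ₄−θ₃)].
Numerator sine = +0.99905; denominator sine = -0.99945.
Result = 0.0781·25.24·(+0.99905) / (0.2205·(-0.99945)) = -8.9354 rad/s; magnitude 8.9354 rad/s.

8.94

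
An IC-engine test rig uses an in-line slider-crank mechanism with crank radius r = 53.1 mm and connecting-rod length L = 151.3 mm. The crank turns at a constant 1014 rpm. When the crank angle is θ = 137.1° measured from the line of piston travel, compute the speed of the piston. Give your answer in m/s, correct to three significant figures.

ω = 2π·1014/60 = 106.2 rad/s
For an in-line slider-crank, x = r cosθ + √(L² − r² sin²θ), so v = −rω sinθ·[1 + r cosθ/√(L² − r² sin²θ)].
With r = 0.0531 m, L = 0.1513 m, θ = 137.1°: √(L² − r² sin²θ) = 0.14692 m.
v = −0.0531·106.2·0.68072·[1 + 0.0531·-0.73254/0.14692] = -2.822 m/s.
|v| = 2.822 m/s.

2.82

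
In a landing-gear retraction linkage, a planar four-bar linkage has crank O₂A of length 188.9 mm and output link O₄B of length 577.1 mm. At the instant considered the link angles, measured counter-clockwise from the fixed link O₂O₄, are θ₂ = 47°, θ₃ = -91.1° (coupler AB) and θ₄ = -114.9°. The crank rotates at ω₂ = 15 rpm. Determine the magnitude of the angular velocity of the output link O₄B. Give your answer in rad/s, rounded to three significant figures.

0.851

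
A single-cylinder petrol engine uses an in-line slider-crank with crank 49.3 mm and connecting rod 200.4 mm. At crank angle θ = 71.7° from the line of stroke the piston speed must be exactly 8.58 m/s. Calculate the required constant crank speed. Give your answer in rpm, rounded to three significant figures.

For an in-line slider-crank, |v_piston| = rω|sinθ|·[1 + r cosθ/√(L² − r² sin²θ)].
With r = 0.0493 m, L = 0.2004 m, θ = 71.7°: the bracketed kinematic factor |dx/dθ| = 0.050525 m.
ω = v/|dx/dθ| = 8.58/0.050525 = 169.82 rad/s.
N = 60ω/(2π) = 1621.6 rpm.

1620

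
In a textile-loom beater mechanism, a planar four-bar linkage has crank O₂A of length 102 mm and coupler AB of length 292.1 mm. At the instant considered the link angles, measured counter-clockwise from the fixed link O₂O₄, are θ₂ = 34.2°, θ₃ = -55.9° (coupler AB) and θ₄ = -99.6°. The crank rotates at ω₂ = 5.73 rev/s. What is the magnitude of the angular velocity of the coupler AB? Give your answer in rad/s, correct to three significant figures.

13.1

ω₂ = 36 rad/s (from 5.73 rev/s).
Differentiating the loop-closure r₂e^{iθ₂}+r₃e^{iθ₃}=r₁+r₄e^{iθ₄} gives r₂ω₂e^{iθ₂}+r₃ω₃e^{iθ₃}=r₄ω₄e^{iθ₄}.
Eliminating the other unknown: ω₃ = r₂ω₂ sin(θ₄−θ₂) / [r₃ sin(θ₃−θ₄)].
Numerator sine = -0.72176; denominator sine = +0.69088.
Result = 0.102·36·(-0.72176) / (0.2921·(+0.69088)) = -13.134 rad/s; magnitude 13.134 rad/s.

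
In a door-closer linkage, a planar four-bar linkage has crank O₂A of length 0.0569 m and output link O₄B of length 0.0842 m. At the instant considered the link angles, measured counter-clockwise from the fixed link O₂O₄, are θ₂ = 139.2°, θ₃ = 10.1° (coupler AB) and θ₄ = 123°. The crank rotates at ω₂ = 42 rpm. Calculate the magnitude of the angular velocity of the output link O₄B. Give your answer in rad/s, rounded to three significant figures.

2.50

ω₂ = 4.398 rad/s (from 42 rpm).
Differentiating the loop-closure r₂e^{iθ₂}+r₃e^{iθ₃}=r₁+r₄e^{iθ₄} gives r₂ω₂e^{iθ₂}+r₃ω₃e^{iθ₃}=r₄ω₄e^{iθ₄}.
Eliminating the other unknown: ω₄ = r₂ω₂ sin(θ₂−θ₃) / [r₄ sin(θ₄−θ₃)].
Numerator sine = +0.77605; denominator sine = +0.92119.
Result = 0.0569·4.398·(+0.77605) / (0.0842·(+0.92119)) = +2.5039 rad/s; magnitude 2.5039 rad/s.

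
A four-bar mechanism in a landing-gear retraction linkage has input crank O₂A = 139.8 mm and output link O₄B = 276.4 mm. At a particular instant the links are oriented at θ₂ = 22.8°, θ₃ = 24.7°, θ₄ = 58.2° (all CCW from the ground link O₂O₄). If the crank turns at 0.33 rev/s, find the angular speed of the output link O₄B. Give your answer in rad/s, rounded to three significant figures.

ω₂ = 2.073 rad/s (from 0.33 rev/s).
Differentiating the loop-closure r₂e^{iθ₂}+r₃e^{iθ₃}=r₁+r₄e^{iθ₄} gives r₂ω₂e^{iθ₂}+r₃ω₃e^{iθ₃}=r₄ω₄e^{iθ₄}.
Eliminating the other unknown: ω₄ = r₂ω₂ sin(θ₂−θ₃) / [r₄ sin(θ₄−θ₃)].
Numerator sine = -0.03316; denominator sine = +0.55194.
Result = 0.1398·2.073·(-0.03316) / (0.2764·(+0.55194)) = -0.062998 rad/s; magnitude 0.062998 rad/s.

0.0630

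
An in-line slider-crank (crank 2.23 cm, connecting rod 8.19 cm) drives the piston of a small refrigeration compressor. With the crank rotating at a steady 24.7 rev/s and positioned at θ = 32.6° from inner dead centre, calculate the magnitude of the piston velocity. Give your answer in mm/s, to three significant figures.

ω = 2π·24.7 = 155.2 rad/s
For an in-line slider-crank, x = r cosθ + √(L² − r² sin²θ), so v = −rω sinθ·[1 + r cosθ/√(L² − r² sin²θ)].
With r = 0.0223 m, L = 0.0819 m, θ = 32.6°: √(L² − r² sin²θ) = 0.081014 m.
v = −0.0223·155.2·0.53877·[1 + 0.0223·0.84245/0.081014] = -2.297 m/s.
|v| = 2.297 m/s = 2297 mm/s.

2300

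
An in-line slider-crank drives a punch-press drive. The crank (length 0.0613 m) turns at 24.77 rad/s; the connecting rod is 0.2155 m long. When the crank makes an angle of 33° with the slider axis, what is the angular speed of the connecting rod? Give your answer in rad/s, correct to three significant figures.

ω = 24.77 rad/s
The rod makes angle φ with the slider axis where L sinφ = r sinθ; differentiating, L cosφ·φ̇ = r ω cosθ.
L cosφ = √(L² − r² sin²θ) = 0.2129 m.
|ω_rod| = r ω |cosθ| / √(L² − r² sin²θ) = 0.0613·24.77·0.83867/0.2129 = 5.9814 rad/s.

5.98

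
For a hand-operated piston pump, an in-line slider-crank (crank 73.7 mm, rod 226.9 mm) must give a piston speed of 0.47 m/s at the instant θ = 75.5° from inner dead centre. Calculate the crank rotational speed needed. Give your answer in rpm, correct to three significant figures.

57.9

For an in-line slider-crank, |v_piston| = rω|sinθ|·[1 + r cosθ/√(L² − r² sin²θ)].
With r = 0.0737 m, L = 0.2269 m, θ = 75.5°: the bracketed kinematic factor |dx/dθ| = 0.077465 m.
ω = v/|dx/dθ| = 0.47/0.077465 = 6.0672 rad/s.
N = 60ω/(2π) = 57.938 rpm.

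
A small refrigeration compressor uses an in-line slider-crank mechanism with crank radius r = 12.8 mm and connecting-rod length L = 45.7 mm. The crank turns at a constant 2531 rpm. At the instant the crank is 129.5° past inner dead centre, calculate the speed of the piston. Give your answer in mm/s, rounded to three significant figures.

2140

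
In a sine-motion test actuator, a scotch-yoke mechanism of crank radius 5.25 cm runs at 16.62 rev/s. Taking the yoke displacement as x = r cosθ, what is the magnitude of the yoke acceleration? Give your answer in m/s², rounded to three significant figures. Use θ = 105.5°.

153

ω = 104.4 rad/s (from 16.62 rev/s).
x = r cosθ ⇒ ẍ = −rω² cosθ (ω constant).
|a| = rω²|cosθ| = 0.0525·(104.4)²·|cos 105.5°| = 153 m/s².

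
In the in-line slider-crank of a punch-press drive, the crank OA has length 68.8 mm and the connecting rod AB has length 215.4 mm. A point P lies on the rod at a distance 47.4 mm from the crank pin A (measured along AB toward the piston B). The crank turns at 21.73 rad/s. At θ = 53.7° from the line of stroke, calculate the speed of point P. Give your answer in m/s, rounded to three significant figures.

1.43

ω = 21.73 rad/s.  Crank-pin speed |V_A| = rω = 1.495 m/s, perpendicular to OA.
Rod angle: sinφ = −(r/L) sinθ ⇒ φ = -14.917°; ω_rod = −rω cosθ/√(L²−r²sin²θ) = -4.2523 rad/s.
V_P = V_A + ω_rod × AP, with AP = 0.0474 m along the rod.
Components: V_Px = −rω sinθ − a·ω_rod·sinφ = -1.2568 m/s;  V_Py = rω cosθ + a·ω_rod·cosφ = +0.69031 m/s.
|V_P| = √(V_Px² + V_Py²) = 1.4339 m/s.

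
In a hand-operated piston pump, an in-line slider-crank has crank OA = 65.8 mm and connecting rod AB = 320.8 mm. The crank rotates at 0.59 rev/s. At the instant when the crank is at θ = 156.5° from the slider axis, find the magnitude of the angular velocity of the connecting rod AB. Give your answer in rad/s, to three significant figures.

0.700

ω = 3.707 rad/s (converted from 0.59 rev/s).
The rod makes angle φ with the slider axis where L sinφ = r sinθ; differentiating, L cosφ·φ̇ = r ω cosθ.
L cosφ = √(L² − r² sin²θ) = 0.31973 m.
|ω_rod| = r ω |cosθ| / √(L² − r² sin²θ) = 0.0658·3.707·0.91706/0.31973 = 0.69965 rad/s.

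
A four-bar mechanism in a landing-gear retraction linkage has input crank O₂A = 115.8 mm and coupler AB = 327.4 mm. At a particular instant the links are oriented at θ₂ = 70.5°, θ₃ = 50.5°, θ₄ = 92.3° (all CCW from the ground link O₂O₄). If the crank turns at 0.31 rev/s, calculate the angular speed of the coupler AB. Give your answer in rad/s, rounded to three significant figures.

ω₂ = 1.948 rad/s (from 0.31 rev/s).
Differentiating the loop-closure r₂e^{iθ₂}+r₃e^{iθ₃}=r₁+r₄e^{iθ₄} gives r₂ω₂e^{iθ₂}+r₃ω₃e^{iθ₃}=r₄ω₄e^{iθ₄}.
Eliminating the other unknown: ω₃ = r₂ω₂ sin(θ₄−θ₂) / [r₃ sin(θ₃−θ₄)].
Numerator sine = +0.37137; denominator sine = -0.66653.
Result = 0.1158·1.948·(+0.37137) / (0.3274·(-0.66653)) = -0.38384 rad/s; magnitude 0.38384 rad/s.

0.384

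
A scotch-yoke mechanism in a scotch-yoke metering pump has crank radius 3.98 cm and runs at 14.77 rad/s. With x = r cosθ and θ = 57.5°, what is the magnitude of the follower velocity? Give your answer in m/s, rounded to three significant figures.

0.496

ω = 14.77 rad/s
x = r cosθ ⇒ ẋ = −rω sinθ.
|v| = rω|sinθ| = 0.0398·14.77·|sin 57.5°| = 0.49578 m/s.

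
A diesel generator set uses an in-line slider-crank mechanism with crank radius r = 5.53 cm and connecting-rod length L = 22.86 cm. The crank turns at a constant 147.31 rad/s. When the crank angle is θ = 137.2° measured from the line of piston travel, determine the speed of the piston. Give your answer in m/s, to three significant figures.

ω = 147.3 rad/s
For an in-line slider-crank, x = r cosθ + √(L² − r² sin²θ), so v = −rω sinθ·[1 + r cosθ/√(L² − r² sin²θ)].
With r = 0.0553 m, L = 0.2286 m, θ = 137.2°: √(L² − r² sin²θ) = 0.22549 m.
v = −0.0553·147.3·0.67944·[1 + 0.0553·-0.73373/0.22549] = -4.5389 m/s.
|v| = 4.5389 m/s.

4.54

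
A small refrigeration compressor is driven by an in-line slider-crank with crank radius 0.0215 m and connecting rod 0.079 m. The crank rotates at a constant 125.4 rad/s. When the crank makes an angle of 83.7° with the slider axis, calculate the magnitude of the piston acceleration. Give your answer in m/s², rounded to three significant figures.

56.1

ω = 125.4 rad/s
x(θ) = r cosθ + √(L² − r² sin²θ); with ω constant, a = ω²·d²x/dθ².
d²x/dθ² = −r cosθ − r²(cos2θ)/√u − r⁴ sin²2θ/(4u^{3/2}),  u = L² − r² sin²θ = 0.00578432 m².
Substituting r = 0.0215 m, L = 0.079 m, θ = 83.7°: d²x/dθ² = +0.0035664 m.
a = ω²·d²x/dθ² = (125.4)²·(+0.0035664) = +56.083 m/s²;  |a| = 56.083 m/s².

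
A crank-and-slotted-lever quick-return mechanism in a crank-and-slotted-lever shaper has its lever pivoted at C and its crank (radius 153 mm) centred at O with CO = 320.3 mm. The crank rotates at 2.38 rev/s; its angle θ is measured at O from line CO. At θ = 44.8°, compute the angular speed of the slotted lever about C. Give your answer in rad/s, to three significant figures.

4.45

ω = 14.95 rad/s (from 2.38 rev/s).
Crank pin A relative to C: A = (d + r cosθ, r sinθ); lever angle φ = atan2(r sinθ, d + r cosθ).
Differentiating tanφ: φ̇ = rω(d cosθ + r)/(d² + r² + 2dr cosθ).
d² + r² + 2dr cosθ = |CA|² = 0.195547 m²;  d cosθ + r = +0.38028 m.
|ω_lever| = |0.153·14.95·+0.38028| / 0.195547 = 4.4493 rad/s.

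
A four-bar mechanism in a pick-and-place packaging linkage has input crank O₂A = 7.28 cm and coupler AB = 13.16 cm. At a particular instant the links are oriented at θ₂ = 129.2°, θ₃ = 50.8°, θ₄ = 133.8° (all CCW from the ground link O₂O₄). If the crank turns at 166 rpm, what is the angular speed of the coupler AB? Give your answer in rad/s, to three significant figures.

ω₂ = 17.38 rad/s (from 166 rpm).
Differentiating the loop-closure r₂e^{iθ₂}+r₃e^{iθ₃}=r₁+r₄e^{iθ₄} gives r₂ω₂e^{iθ₂}+r₃ω₃e^{iθ₃}=r₄ω₄e^{iθ₄}.
Eliminating the other unknown: ω₃ = r₂ω₂ sin(θ₄−θ₂) / [r₃ sin(θ₃−θ₄)].
Numerator sine = +0.08020; denominator sine = -0.99255.
Result = 0.0728·17.38·(+0.08020) / (0.1316·(-0.99255)) = -0.77702 rad/s; magnitude 0.77702 rad/s.

0.777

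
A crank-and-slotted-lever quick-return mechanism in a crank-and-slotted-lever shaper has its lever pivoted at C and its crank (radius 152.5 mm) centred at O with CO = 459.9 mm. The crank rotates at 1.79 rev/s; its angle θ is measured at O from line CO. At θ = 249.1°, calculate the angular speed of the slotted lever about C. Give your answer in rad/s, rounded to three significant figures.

ω = 11.25 rad/s (from 1.79 rev/s).
Crank pin A relative to C: A = (d + r cosθ, r sinθ); lever angle φ = atan2(r sinθ, d + r cosθ).
Differentiating tanφ: φ̇ = rω(d cosθ + r)/(d² + r² + 2dr cosθ).
d² + r² + 2dr cosθ = |CA|² = 0.184725 m²;  d cosθ + r = -0.011564 m.
|ω_lever| = |0.1525·11.25·-0.011564| / 0.184725 = 0.10737 rad/s.

0.107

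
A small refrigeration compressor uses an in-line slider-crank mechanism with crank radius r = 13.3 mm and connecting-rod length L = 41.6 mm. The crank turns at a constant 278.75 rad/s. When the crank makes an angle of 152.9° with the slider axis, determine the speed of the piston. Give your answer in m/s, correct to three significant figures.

ω = 278.8 rad/s
For an in-line slider-crank, x = r cosθ + √(L² − r² sin²θ), so v = −rω sinθ·[1 + r cosθ/√(L² − r² sin²θ)].
With r = 0.0133 m, L = 0.0416 m, θ = 152.9°: √(L² − r² sin²θ) = 0.041156 m.
v = −0.0133·278.8·0.45554·[1 + 0.0133·-0.89021/0.041156] = -1.203 m/s.
|v| = 1.203 m/s.

1.20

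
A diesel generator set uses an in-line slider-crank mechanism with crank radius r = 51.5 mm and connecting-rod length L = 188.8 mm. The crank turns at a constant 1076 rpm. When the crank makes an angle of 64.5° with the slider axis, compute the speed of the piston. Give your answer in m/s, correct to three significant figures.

ω = 2π·1076/60 = 112.7 rad/s
For an in-line slider-crank, x = r cosθ + √(L² − r² sin²θ), so v = −rω sinθ·[1 + r cosθ/√(L² − r² sin²θ)].
With r = 0.0515 m, L = 0.1888 m, θ = 64.5°: √(L² − r² sin²θ) = 0.18299 m.
v = −0.0515·112.7·0.90259·[1 + 0.0515·0.43051/0.18299] = -5.8723 m/s.
|v| = 5.8723 m/s.

5.87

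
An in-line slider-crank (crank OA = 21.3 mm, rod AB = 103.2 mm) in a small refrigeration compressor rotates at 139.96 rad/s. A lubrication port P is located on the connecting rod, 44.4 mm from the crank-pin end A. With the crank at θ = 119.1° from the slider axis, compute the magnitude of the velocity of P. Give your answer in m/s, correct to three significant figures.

ω = 140 rad/s.  Crank-pin speed |V_A| = rω = 2.9811 m/s, perpendicular to OA.
Rod angle: sinφ = −(r/L) sinθ ⇒ φ = -10.390°; ω_rod = −rω cosθ/√(L²−r²sin²θ) = +14.283 rad/s.
V_P = V_A + ω_rod × AP, with AP = 0.0444 m along the rod.
Components: V_Px = −rω sinθ − a·ω_rod·sinφ = -2.4905 m/s;  V_Py = rω cosθ + a·ω_rod·cosφ = -0.82607 m/s.
|V_P| = √(V_Px² + V_Py²) = 2.6239 m/s.

2.62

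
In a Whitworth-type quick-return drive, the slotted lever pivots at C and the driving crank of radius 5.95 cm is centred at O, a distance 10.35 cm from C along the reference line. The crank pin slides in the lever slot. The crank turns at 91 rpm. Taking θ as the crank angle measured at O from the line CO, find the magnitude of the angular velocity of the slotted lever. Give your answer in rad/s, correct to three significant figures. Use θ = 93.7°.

ω = 9.529 rad/s (from 91 rpm).
Crank pin A relative to C: A = (d + r cosθ, r sinθ); lever angle φ = atan2(r sinθ, d + r cosθ).
Differentiating tanφ: φ̇ = rω(d cosθ + r)/(d² + r² + 2dr cosθ).
d² + r² + 2dr cosθ = |CA|² = 0.0134577 m²;  d cosθ + r = +0.052821 m.
|ω_lever| = |0.0595·9.529·+0.052821| / 0.0134577 = 2.2255 rad/s.

2.23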